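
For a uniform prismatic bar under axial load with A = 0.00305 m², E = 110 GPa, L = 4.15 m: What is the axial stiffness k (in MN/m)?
Model: a uniform prismatic bar under axial load, so k = (A·E) / L.
Convert to SI units:
  E = 110 GPa = 1.1 × 10¹¹ Pa
Substitute:
  k = (0.00305 × (1.1 × 10¹¹)) / 4.15
  k = 8.084 × 10⁷ N/m
Convert: k = 8.084 × 10⁷ N/m = 80.84 MN/m
Final answer: k = 80.84 MN/m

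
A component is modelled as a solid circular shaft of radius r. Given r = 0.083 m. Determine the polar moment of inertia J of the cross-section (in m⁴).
Model: a solid circular shaft of radius r, so J = (π·r^4) / 2.
Substitute:
  J = (π × 0.083^4) / 2
  J = 7.455 × 10⁻⁵ m⁴
Final answer: J = 7.455 × 10⁻⁵ m⁴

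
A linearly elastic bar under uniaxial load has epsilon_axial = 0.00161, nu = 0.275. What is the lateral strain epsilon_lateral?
Model: a linearly elastic bar under uniaxial load, so epsilon_lateral = -nu·epsilon_axial.
Substitute:
  epsilon_lateral = -(0.275 × 0.00161)
  epsilon_lateral = -0.0004428
Final answer: epsilon_lateral = -0.0004428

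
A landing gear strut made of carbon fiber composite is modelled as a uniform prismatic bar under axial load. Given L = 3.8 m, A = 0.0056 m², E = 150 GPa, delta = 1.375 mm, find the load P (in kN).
Model: a uniform prismatic bar under axial load, so delta = (P·L) / (A·E).
Solve for P: P = (delta·A·E) / L.
Convert to SI units:
  E = 150 GPa = 1.5 × 10¹¹ Pa
  delta = 1.375 mm = 0.001375 m
Substitute:
  P = (0.001375 × 0.0056 × (1.5 × 10¹¹)) / 3.8
  P = 303900 N
Convert: P = 303900 N = 303.9 kN
Final answer: P = 303.9 kN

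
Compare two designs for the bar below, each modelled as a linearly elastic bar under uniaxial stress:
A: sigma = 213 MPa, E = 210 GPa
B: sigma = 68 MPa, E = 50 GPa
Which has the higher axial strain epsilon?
Model: a linearly elastic bar under uniaxial stress, so epsilon = sigma / E (SI units).
  A: epsilon = (2.13 × 10⁸) / (2.1 × 10¹¹) = 0.001014
  B: epsilon = (6.8 × 10⁷) / (5 × 10¹⁰) = 0.00136
0.00136 > 0.001014, so B is larger.
Final answer: B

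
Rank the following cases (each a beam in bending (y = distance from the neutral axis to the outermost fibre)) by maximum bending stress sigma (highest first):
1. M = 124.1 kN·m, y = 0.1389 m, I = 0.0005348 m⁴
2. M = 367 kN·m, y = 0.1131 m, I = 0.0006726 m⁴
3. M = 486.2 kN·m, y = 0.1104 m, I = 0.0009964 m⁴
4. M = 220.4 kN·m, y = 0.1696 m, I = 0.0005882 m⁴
Model: a beam in bending (y = distance from the neutral axis to the outermost fibre), so sigma = (M·y) / I (SI units).
  Case 1: sigma = (124100 × 0.1389) / 0.0005348 = 3.223 × 10⁷ Pa = 32.23 MPa
  Case 2: sigma = (367000 × 0.1131) / 0.0006726 = 6.171 × 10⁷ Pa = 61.71 MPa
  Case 3: sigma = (486200 × 0.1104) / 0.0009964 = 5.387 × 10⁷ Pa = 53.87 MPa
  Case 4: sigma = (220400 × 0.1696) / 0.0005882 = 6.355 × 10⁷ Pa = 63.55 MPa
Ordering: 63.55 MPa (case 4) > 61.71 MPa (case 2) > 53.87 MPa (case 3) > 32.23 MPa (case 1)
Final answer: 4, 2, 3, 1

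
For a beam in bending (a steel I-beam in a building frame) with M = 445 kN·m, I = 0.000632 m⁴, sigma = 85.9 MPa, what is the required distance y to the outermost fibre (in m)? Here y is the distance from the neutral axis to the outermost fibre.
Model: a beam in bending, so sigma = (M·y) / I.
Solve for y: y = (sigma·I) / M.
Convert to SI units:
  M = 445 kN·m = 445000 N·m
  sigma = 85.9 MPa = 8.59 × 10⁷ Pa
Substitute:
  y = ((8.59 × 10⁷) × 0.000632) / 445000
  y = 0.122 m
Final answer: y = 0.122 m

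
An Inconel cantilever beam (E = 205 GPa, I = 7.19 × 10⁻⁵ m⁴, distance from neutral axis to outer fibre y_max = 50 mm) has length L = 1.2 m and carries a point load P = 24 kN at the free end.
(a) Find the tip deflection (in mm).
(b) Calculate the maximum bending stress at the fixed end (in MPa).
(a) Tip deflection of a cantilever with an end point load: δ = P·L^3 / (3·E·I). Convert P = 24 kN = 24000 N, E = 205 GPa = 2.05 × 10¹¹ Pa.
  δ = (24000 × 1.2^3) / (3 × (2.05 × 10¹¹) × (7.19 × 10⁻⁵)) = 0.0009379 m = 0.9379 mm
(b) Maximum bending moment at the fixed end: M = P·L = 24000 × 1.2 = 28800 N·m. Convert y_max = 50 mm = 0.05 m.
  σ = M·y_max / I = (28800 × 0.05) / (7.19 × 10⁻⁵) = 2.003 × 10⁷ Pa = 20.03 MPa
Final answer: (a) δ = 0.9379 mm, (b) σ = 20.03 MPa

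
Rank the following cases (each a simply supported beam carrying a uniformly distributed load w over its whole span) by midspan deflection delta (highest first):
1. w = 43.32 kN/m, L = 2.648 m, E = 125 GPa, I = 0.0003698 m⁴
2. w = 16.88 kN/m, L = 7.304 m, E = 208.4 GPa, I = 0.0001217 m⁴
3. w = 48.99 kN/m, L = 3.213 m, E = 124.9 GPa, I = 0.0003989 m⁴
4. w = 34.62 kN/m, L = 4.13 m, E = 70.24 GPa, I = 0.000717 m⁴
Model: a simply supported beam carrying a uniformly distributed load w over its whole span, so delta = (5·w·L^4) / (384·E·I) (SI units).
  Case 1: delta = (5 × 43320 × 2.648^4) / (384 × (1.25 × 10¹¹) × 0.0003698) = 0.0006 m = 0.6 mm
  Case 2: delta = (5 × 16880 × 7.304^4) / (384 × (2.084 × 10¹¹) × 0.0001217) = 0.02466 m = 24.66 mm
  Case 3: delta = (5 × 48990 × 3.213^4) / (384 × (1.249 × 10¹¹) × 0.0003989) = 0.001364 m = 1.364 mm
  Case 4: delta = (5 × 34620 × 4.13^4) / (384 × (7.024 × 10¹⁰) × 0.000717) = 0.002604 m = 2.604 mm
Ordering: 24.66 mm (case 2) > 2.604 mm (case 4) > 1.364 mm (case 3) > 0.6 mm (case 1)
Final answer: 2, 4, 3, 1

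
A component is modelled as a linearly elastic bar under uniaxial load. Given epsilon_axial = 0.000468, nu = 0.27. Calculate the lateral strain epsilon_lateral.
Model: a linearly elastic bar under uniaxial load, so epsilon_lateral = -nu·epsilon_axial.
Substitute:
  epsilon_lateral = -(0.27 × 0.000468)
  epsilon_lateral = -0.0001264
Final answer: epsilon_lateral = -0.0001264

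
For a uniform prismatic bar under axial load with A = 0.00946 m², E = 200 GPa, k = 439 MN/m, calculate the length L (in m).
Model: a uniform prismatic bar under axial load, so k = (A·E) / L.
Solve for L: L = (A·E) / k.
Convert to SI units:
  E = 200 GPa = 2 × 10¹¹ Pa
  k = 439 MN/m = 4.39 × 10⁸ N/m
Substitute:
  L = (0.00946 × (2 × 10¹¹)) / (4.39 × 10⁸)
  L = 4.31 m
Final answer: L = 4.31 m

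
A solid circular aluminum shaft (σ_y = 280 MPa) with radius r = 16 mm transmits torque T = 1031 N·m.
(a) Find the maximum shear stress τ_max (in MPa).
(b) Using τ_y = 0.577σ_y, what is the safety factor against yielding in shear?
(a) For a solid circular shaft, τ_max = T·r/J with J = π·r^4/2, i.e. τ_max = 2·T / (π·r^3). Convert r = 16 mm = 0.016 m.
  τ_max = (2 × 1031) / (π × 0.016^3) = 1.602 × 10⁸ Pa = 160.2 MPa
(b) τ_y = 0.577 × 280 = 161.56 MPa
  SF = τ_y/τ_max = 161.56 / 160.2 = 1.008
Final answer: (a) τ_max = 160.2 MPa, (b) SF = 1.008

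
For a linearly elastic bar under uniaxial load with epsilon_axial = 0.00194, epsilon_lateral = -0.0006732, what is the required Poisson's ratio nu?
Model: a linearly elastic bar under uniaxial load, so epsilon_lateral = -nu·epsilon_axial.
Solve for nu: nu = -epsilon_lateral / epsilon_axial.
Substitute:
  nu = -(-0.0006732) / 0.00194
  nu = 0.347
Final answer: nu = 0.347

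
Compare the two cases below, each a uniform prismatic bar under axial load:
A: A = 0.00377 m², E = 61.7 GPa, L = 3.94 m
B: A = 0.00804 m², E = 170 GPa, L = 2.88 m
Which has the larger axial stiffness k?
Model: a uniform prismatic bar under axial load, so k = (A·E) / L (SI units).
  A: k = (0.00377 × (6.17 × 10¹⁰)) / 3.94 = 5.904 × 10⁷ N/m = 59.04 MN/m
  B: k = (0.00804 × (1.7 × 10¹¹)) / 2.88 = 4.746 × 10⁸ N/m = 474.6 MN/m
474.6 MN/m > 59.04 MN/m, so B is larger.
Final answer: B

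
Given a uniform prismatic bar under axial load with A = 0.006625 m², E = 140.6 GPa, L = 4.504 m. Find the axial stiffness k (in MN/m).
Model: a uniform prismatic bar under axial load, so k = (A·E) / L.
Convert to SI units:
  E = 140.6 GPa = 1.406 × 10¹¹ Pa
Substitute:
  k = (0.006625 × (1.406 × 10¹¹)) / 4.504
  k = 2.068 × 10⁸ N/m
Convert: k = 2.068 × 10⁸ N/m = 206.8 MN/m
Final answer: k = 206.8 MN/m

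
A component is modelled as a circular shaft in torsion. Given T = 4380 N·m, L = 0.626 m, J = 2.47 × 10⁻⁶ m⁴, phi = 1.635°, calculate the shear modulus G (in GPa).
Model: a circular shaft in torsion, so phi = (T·L) / (G·J).
Solve for G: G = (T·L) / (phi·J).
Convert to SI units:
  phi = 1.635° = 0.02854 rad
Substitute:
  G = (4380 × 0.626) / (0.02854 × (2.47 × 10⁻⁶))
  G = 3.89 × 10¹⁰ Pa
Convert: G = 3.89 × 10¹⁰ Pa = 38.9 GPa
Final answer: G = 38.9 GPa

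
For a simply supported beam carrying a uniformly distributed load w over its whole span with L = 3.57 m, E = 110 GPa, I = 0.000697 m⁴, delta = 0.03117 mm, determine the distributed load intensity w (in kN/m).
Model: a simply supported beam carrying a uniformly distributed load w over its whole span, so delta = (5·w·L^4) / (384·E·I).
Solve for w: w = (384·delta·E·I) / (5·L^4).
Convert to SI units:
  E = 110 GPa = 1.1 × 10¹¹ Pa
  delta = 0.03117 mm = 3.117 × 10⁻⁵ m
Substitute:
  w = (384 × (3.117 × 10⁻⁵) × (1.1 × 10¹¹) × 0.000697) / (5 × 3.57^4)
  w = 1130 N/m
Convert: w = 1130 N/m = 1.13 kN/m
Final answer: w = 1.13 kN/m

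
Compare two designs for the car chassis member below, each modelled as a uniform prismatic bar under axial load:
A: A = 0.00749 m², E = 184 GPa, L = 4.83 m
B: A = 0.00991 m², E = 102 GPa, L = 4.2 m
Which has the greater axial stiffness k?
Model: a uniform prismatic bar under axial load, so k = (A·E) / L (SI units).
  A: k = (0.00749 × (1.84 × 10¹¹)) / 4.83 = 2.853 × 10⁸ N/m = 285.3 MN/m
  B: k = (0.00991 × (1.02 × 10¹¹)) / 4.2 = 2.407 × 10⁸ N/m = 240.7 MN/m
285.3 MN/m > 240.7 MN/m, so A is larger.
Final answer: A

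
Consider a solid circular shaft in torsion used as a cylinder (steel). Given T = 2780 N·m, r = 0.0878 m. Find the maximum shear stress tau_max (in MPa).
Model: a solid circular shaft in torsion, so tau_max = (2·T) / (π·r^3).
Substitute:
  tau_max = (2 × 2780) / (π × 0.0878^3)
  tau_max = 2.615 × 10⁶ Pa
Convert: tau_max = 2.615 × 10⁶ Pa = 2.615 MPa
Final answer: tau_max = 2.615 MPa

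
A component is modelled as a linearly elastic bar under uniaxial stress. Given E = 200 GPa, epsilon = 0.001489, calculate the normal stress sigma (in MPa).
Model: a linearly elastic bar under uniaxial stress, so epsilon = sigma / E.
Solve for sigma: sigma = epsilon·E.
Convert to SI units:
  E = 200 GPa = 2 × 10¹¹ Pa
Substitute:
  sigma = 0.001489 × (2 × 10¹¹)
  sigma = 2.978 × 10⁸ Pa
Convert: sigma = 2.978 × 10⁸ Pa = 297.8 MPa
Final answer: sigma = 297.8 MPa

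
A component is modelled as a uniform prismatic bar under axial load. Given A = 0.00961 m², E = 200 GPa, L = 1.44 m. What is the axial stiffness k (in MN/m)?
Model: a uniform prismatic bar under axial load, so k = (A·E) / L.
Convert to SI units:
  E = 200 GPa = 2 × 10¹¹ Pa
Substitute:
  k = (0.00961 × (2 × 10¹¹)) / 1.44
  k = 1.335 × 10⁹ N/m
Convert: k = 1.335 × 10⁹ N/m = 1335 MN/m
Final answer: k = 1335 MN/m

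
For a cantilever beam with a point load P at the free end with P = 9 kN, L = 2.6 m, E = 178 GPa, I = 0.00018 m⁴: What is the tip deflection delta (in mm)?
Model: a cantilever beam with a point load P at the free end, so delta = (P·L^3) / (3·E·I).
Convert to SI units:
  P = 9 kN = 9000 N
  E = 178 GPa = 1.78 × 10¹¹ Pa
Substitute:
  delta = (9000 × 2.6^3) / (3 × (1.78 × 10¹¹) × 0.00018)
  delta = 0.001646 m
Convert: delta = 0.001646 m = 1.646 mm
Final answer: delta = 1.646 mm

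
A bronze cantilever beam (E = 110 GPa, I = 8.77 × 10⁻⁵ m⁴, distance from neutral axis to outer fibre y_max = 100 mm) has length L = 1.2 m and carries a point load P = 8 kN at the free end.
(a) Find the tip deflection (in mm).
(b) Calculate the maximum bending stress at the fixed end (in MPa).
(a) Tip deflection of a cantilever with an end point load: δ = P·L^3 / (3·E·I). Convert P = 8 kN = 8000 N, E = 110 GPa = 1.1 × 10¹¹ Pa.
  δ = (8000 × 1.2^3) / (3 × (1.1 × 10¹¹) × (8.77 × 10⁻⁵)) = 0.0004777 m = 0.4777 mm
(b) Maximum bending moment at the fixed end: M = P·L = 8000 × 1.2 = 9600 N·m. Convert y_max = 100 mm = 0.1 m.
  σ = M·y_max / I = (9600 × 0.1) / (8.77 × 10⁻⁵) = 1.095 × 10⁷ Pa = 10.95 MPa
Final answer: (a) δ = 0.4777 mm, (b) σ = 10.95 MPa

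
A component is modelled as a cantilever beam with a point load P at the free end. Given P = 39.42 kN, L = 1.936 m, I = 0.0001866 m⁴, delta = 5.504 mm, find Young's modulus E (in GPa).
Model: a cantilever beam with a point load P at the free end, so delta = (P·L^3) / (3·E·I).
Solve for E: E = (P·L^3) / (3·delta·I).
Convert to SI units:
  P = 39.42 kN = 39420 N
  delta = 5.504 mm = 0.005504 m
Substitute:
  E = (39420 × 1.936^3) / (3 × 0.005504 × 0.0001866)
  E = 9.284 × 10¹⁰ Pa
Convert: E = 9.284 × 10¹⁰ Pa = 92.84 GPa
Final answer: E = 92.84 GPa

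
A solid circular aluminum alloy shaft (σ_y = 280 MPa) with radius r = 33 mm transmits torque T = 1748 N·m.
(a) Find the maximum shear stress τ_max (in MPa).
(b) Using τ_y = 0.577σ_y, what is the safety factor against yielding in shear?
(a) For a solid circular shaft, τ_max = T·r/J with J = π·r^4/2, i.e. τ_max = 2·T / (π·r^3). Convert r = 33 mm = 0.033 m.
  τ_max = (2 × 1748) / (π × 0.033^3) = 3.097 × 10⁷ Pa = 30.97 MPa
(b) τ_y = 0.577 × 280 = 161.56 MPa
  SF = τ_y/τ_max = 161.56 / 30.97 = 5.217
Final answer: (a) τ_max = 30.97 MPa, (b) SF = 5.217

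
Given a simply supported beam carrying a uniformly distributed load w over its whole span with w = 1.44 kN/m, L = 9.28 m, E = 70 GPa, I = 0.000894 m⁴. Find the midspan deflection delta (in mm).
Model: a simply supported beam carrying a uniformly distributed load w over its whole span, so delta = (5·w·L^4) / (384·E·I).
Convert to SI units:
  w = 1.44 kN/m = 1440 N/m
  E = 70 GPa = 7 × 10¹⁰ Pa
Substitute:
  delta = (5 × 1440 × 9.28^4) / (384 × (7 × 10¹⁰) × 0.000894)
  delta = 0.002222 m
Convert: delta = 0.002222 m = 2.222 mm
Final answer: delta = 2.222 mm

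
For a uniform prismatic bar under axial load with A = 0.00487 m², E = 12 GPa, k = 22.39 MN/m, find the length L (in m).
Model: a uniform prismatic bar under axial load, so k = (A·E) / L.
Solve for L: L = (A·E) / k.
Convert to SI units:
  E = 12 GPa = 1.2 × 10¹⁰ Pa
  k = 22.39 MN/m = 2.239 × 10⁷ N/m
Substitute:
  L = (0.00487 × (1.2 × 10¹⁰)) / (2.239 × 10⁷)
  L = 2.61 m
Final answer: L = 2.61 m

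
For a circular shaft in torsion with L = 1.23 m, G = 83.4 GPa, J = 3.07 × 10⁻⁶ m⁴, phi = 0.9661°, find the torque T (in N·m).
Model: a circular shaft in torsion, so phi = (T·L) / (G·J).
Solve for T: T = (phi·G·J) / L.
Convert to SI units:
  G = 83.4 GPa = 8.34 × 10¹⁰ Pa
  phi = 0.9661° = 0.01686 rad
Substitute:
  T = (0.01686 × (8.34 × 10¹⁰) × (3.07 × 10⁻⁶)) / 1.23
  T = 3510 N·m
Final answer: T = 3510 N·m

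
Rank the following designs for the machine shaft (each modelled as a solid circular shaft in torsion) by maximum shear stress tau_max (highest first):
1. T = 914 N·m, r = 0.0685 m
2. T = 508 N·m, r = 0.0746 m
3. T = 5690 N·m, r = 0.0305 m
Model: a solid circular shaft in torsion, so tau_max = (2·T) / (π·r^3) (SI units).
  Case 1: tau_max = (2 × 914) / (π × 0.0685^3) = 1.81 × 10⁶ Pa = 1.81 MPa
  Case 2: tau_max = (2 × 508) / (π × 0.0746^3) = 779000 Pa = 0.779 MPa
  Case 3: tau_max = (2 × 5690) / (π × 0.0305^3) = 1.277 × 10⁸ Pa = 127.7 MPa
Ordering: 127.7 MPa (case 3) > 1.81 MPa (case 1) > 0.779 MPa (case 2)
Final answer: 3, 1, 2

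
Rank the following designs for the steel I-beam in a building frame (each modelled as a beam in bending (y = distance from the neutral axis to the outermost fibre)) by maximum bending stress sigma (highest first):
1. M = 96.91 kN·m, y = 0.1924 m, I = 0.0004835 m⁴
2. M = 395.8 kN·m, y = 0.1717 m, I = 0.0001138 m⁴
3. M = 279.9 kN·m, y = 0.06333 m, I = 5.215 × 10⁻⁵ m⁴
Model: a beam in bending (y = distance from the neutral axis to the outermost fibre), so sigma = (M·y) / I (SI units).
  Case 1: sigma = (96910 × 0.1924) / 0.0004835 = 3.856 × 10⁷ Pa = 38.56 MPa
  Case 2: sigma = (395800 × 0.1717) / 0.0001138 = 5.972 × 10⁸ Pa = 597.2 MPa
  Case 3: sigma = (279900 × 0.06333) / (5.215 × 10⁻⁵) = 3.399 × 10⁸ Pa = 339.9 MPa
Ordering: 597.2 MPa (case 2) > 339.9 MPa (case 3) > 38.56 MPa (case 1)
Final answer: 2, 3, 1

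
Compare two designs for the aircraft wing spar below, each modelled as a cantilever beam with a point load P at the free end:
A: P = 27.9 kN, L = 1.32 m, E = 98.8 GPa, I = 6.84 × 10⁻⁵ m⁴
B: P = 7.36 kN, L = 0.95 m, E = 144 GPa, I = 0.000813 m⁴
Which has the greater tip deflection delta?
Model: a cantilever beam with a point load P at the free end, so delta = (P·L^3) / (3·E·I) (SI units).
  A: delta = (27900 × 1.32^3) / (3 × (9.88 × 10¹⁰) × (6.84 × 10⁻⁵)) = 0.003165 m = 3.165 mm
  B: delta = (7360 × 0.95^3) / (3 × (1.44 × 10¹¹) × 0.000813) = 1.797 × 10⁻⁵ m = 0.01797 mm
3.165 mm > 0.01797 mm, so A is larger.
Final answer: A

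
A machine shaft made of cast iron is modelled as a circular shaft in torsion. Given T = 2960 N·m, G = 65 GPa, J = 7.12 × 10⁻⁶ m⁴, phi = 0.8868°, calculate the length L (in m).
Model: a circular shaft in torsion, so phi = (T·L) / (G·J).
Solve for L: L = (phi·G·J) / T.
Convert to SI units:
  G = 65 GPa = 6.5 × 10¹⁰ Pa
  phi = 0.8868° = 0.01548 rad
Substitute:
  L = (0.01548 × (6.5 × 10¹⁰) × (7.12 × 10⁻⁶)) / 2960
  L = 2.42 m
Final answer: L = 2.42 m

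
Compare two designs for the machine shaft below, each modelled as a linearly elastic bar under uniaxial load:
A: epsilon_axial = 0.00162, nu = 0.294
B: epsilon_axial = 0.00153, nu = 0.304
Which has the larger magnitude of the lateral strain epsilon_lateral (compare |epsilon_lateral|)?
Model: a linearly elastic bar under uniaxial load, so epsilon_lateral = -nu·epsilon_axial (SI units).
  A: epsilon_lateral = -(0.294 × 0.00162) = -0.0004763
  B: epsilon_lateral = -(0.304 × 0.00153) = -0.0004651
|epsilon_lateral|: A = 0.0004763, B = 0.0004651, so A is larger in magnitude.
Final answer: A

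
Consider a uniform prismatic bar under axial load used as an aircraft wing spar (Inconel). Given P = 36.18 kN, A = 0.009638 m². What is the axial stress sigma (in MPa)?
Model: a uniform prismatic bar under axial load, so sigma = P / A.
Convert to SI units:
  P = 36.18 kN = 36180 N
Substitute:
  sigma = 36180 / 0.009638
  sigma = 3.754 × 10⁶ Pa
Convert: sigma = 3.754 × 10⁶ Pa = 3.754 MPa
Final answer: sigma = 3.754 MPa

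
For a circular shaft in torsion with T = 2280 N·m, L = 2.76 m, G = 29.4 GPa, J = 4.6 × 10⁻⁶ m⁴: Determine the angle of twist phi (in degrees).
Model: a circular shaft in torsion, so phi = (T·L) / (G·J).
Convert to SI units:
  G = 29.4 GPa = 2.94 × 10¹⁰ Pa
Substitute:
  phi = (2280 × 2.76) / ((2.94 × 10¹⁰) × (4.6 × 10⁻⁶))
  phi = 0.04653 rad
Convert to degrees: phi = 0.04653 × 180/π = 2.666°
Final answer: phi = 2.666°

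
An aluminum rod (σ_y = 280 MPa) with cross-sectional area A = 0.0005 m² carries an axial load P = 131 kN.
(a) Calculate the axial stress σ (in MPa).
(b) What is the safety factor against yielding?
(a) Axial stress σ = P/A. Convert P = 131 kN = 131000 N.
  σ = 131000 / 0.0005 = 2.62 × 10⁸ Pa = 262 MPa
(b) Safety factor SF = σ_y/σ = 280 / 262 = 1.069
Final answer: (a) σ = 262 MPa, (b) SF = 1.069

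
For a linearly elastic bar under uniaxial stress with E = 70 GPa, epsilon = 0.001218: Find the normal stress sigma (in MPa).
Model: a linearly elastic bar under uniaxial stress, so sigma = E·epsilon.
Convert to SI units:
  E = 70 GPa = 7 × 10¹⁰ Pa
Substitute:
  sigma = (7 × 10¹⁰) × 0.001218
  sigma = 8.526 × 10⁷ Pa
Convert: sigma = 8.526 × 10⁷ Pa = 85.26 MPa
Final answer: sigma = 85.26 MPa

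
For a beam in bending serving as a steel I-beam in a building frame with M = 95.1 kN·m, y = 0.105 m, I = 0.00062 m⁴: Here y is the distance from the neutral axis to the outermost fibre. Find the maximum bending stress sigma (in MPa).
Model: a beam in bending, so sigma = (M·y) / I.
Convert to SI units:
  M = 95.1 kN·m = 95100 N·m
Substitute:
  sigma = (95100 × 0.105) / 0.00062
  sigma = 1.611 × 10⁷ Pa
Convert: sigma = 1.611 × 10⁷ Pa = 16.11 MPa
Final answer: sigma = 16.11 MPa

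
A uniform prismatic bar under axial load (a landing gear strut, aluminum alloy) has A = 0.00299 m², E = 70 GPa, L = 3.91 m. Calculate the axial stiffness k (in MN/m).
Model: a uniform prismatic bar under axial load, so k = (A·E) / L.
Convert to SI units:
  E = 70 GPa = 7 × 10¹⁰ Pa
Substitute:
  k = (0.00299 × (7 × 10¹⁰)) / 3.91
  k = 5.353 × 10⁷ N/m
Convert: k = 5.353 × 10⁷ N/m = 53.53 MN/m
Final answer: k = 53.53 MN/m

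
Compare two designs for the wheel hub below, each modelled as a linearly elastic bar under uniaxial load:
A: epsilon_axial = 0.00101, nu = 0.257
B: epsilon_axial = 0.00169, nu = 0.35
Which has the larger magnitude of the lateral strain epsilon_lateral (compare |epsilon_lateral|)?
Model: a linearly elastic bar under uniaxial load, so epsilon_lateral = -nu·epsilon_axial (SI units).
  A: epsilon_lateral = -(0.257 × 0.00101) = -0.0002596
  B: epsilon_lateral = -(0.35 × 0.00169) = -0.0005915
|epsilon_lateral|: A = 0.0002596, B = 0.0005915, so B is larger in magnitude.
Final answer: B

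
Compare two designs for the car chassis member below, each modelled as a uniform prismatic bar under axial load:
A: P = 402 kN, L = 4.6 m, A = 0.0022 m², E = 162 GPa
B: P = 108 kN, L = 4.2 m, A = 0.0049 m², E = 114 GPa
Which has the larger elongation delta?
Model: a uniform prismatic bar under axial load, so delta = (P·L) / (A·E) (SI units).
  A: delta = (402000 × 4.6) / (0.0022 × (1.62 × 10¹¹)) = 0.005189 m = 5.189 mm
  B: delta = (108000 × 4.2) / (0.0049 × (1.14 × 10¹¹)) = 0.000812 m = 0.812 mm
5.189 mm > 0.812 mm, so A is larger.
Final answer: A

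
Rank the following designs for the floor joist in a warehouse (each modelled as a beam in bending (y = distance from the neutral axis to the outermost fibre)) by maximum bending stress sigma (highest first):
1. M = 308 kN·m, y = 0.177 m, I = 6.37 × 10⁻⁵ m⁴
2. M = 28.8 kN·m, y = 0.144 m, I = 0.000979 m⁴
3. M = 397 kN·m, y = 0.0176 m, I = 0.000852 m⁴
Model: a beam in bending (y = distance from the neutral axis to the outermost fibre), so sigma = (M·y) / I (SI units).
  Case 1: sigma = (308000 × 0.177) / (6.37 × 10⁻⁵) = 8.558 × 10⁸ Pa = 855.8 MPa
  Case 2: sigma = (28800 × 0.144) / 0.000979 = 4.236 × 10⁶ Pa = 4.236 MPa
  Case 3: sigma = (397000 × 0.0176) / 0.000852 = 8.201 × 10⁶ Pa = 8.201 MPa
Ordering: 855.8 MPa (case 1) > 8.201 MPa (case 3) > 4.236 MPa (case 2)
Final answer: 1, 3, 2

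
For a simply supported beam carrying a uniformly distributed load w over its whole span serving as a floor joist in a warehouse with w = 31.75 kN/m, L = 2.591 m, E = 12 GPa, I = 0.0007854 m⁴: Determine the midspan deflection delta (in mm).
Model: a simply supported beam carrying a uniformly distributed load w over its whole span, so delta = (5·w·L^4) / (384·E·I).
Convert to SI units:
  w = 31.75 kN/m = 31750 N/m
  E = 12 GPa = 1.2 × 10¹⁰ Pa
Substitute:
  delta = (5 × 31750 × 2.591^4) / (384 × (1.2 × 10¹⁰) × 0.0007854)
  delta = 0.001977 m
Convert: delta = 0.001977 m = 1.977 mm
Final answer: delta = 1.977 mm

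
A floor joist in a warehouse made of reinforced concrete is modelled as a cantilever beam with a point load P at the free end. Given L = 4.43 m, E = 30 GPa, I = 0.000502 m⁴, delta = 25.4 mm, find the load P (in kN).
Model: a cantilever beam with a point load P at the free end, so delta = (P·L^3) / (3·E·I).
Solve for P: P = (3·delta·E·I) / L^3.
Convert to SI units:
  E = 30 GPa = 3 × 10¹⁰ Pa
  delta = 25.4 mm = 0.0254 m
Substitute:
  P = (3 × 0.0254 × (3 × 10¹⁰) × 0.000502) / 4.43^3
  P = 13200 N
Convert: P = 13200 N = 13.2 kN
Final answer: P = 13.2 kN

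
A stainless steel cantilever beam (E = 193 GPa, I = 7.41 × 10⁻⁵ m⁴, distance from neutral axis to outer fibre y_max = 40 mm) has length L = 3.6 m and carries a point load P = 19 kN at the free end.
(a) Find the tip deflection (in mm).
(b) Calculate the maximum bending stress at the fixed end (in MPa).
(a) Tip deflection of a cantilever with an end point load: δ = P·L^3 / (3·E·I). Convert P = 19 kN = 19000 N, E = 193 GPa = 1.93 × 10¹¹ Pa.
  δ = (19000 × 3.6^3) / (3 × (1.93 × 10¹¹) × (7.41 × 10⁻⁵)) = 0.02066 m = 20.66 mm
(b) Maximum bending moment at the fixed end: M = P·L = 19000 × 3.6 = 68400 N·m. Convert y_max = 40 mm = 0.04 m.
  σ = M·y_max / I = (68400 × 0.04) / (7.41 × 10⁻⁵) = 3.692 × 10⁷ Pa = 36.92 MPa
Final answer: (a) δ = 20.66 mm, (b) σ = 36.92 MPa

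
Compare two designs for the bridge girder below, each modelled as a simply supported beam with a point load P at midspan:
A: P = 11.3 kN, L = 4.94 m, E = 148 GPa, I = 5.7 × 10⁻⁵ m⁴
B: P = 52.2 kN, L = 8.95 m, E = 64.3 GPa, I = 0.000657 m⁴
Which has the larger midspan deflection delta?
Model: a simply supported beam with a point load P at midspan, so delta = (P·L^3) / (48·E·I) (SI units).
  A: delta = (11300 × 4.94^3) / (48 × (1.48 × 10¹¹) × (5.7 × 10⁻⁵)) = 0.003364 m = 3.364 mm
  B: delta = (52200 × 8.95^3) / (48 × (6.43 × 10¹⁰) × 0.000657) = 0.01846 m = 18.46 mm
18.46 mm > 3.364 mm, so B is larger.
Final answer: B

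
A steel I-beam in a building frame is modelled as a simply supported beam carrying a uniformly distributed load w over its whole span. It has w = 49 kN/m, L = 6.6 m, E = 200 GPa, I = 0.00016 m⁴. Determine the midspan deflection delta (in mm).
Model: a simply supported beam carrying a uniformly distributed load w over its whole span, so delta = (5·w·L^4) / (384·E·I).
Convert to SI units:
  w = 49 kN/m = 49000 N/m
  E = 200 GPa = 2 × 10¹¹ Pa
Substitute:
  delta = (5 × 49000 × 6.6^4) / (384 × (2 × 10¹¹) × 0.00016)
  delta = 0.03783 m
Convert: delta = 0.03783 m = 37.83 mm
Final answer: delta = 37.83 mm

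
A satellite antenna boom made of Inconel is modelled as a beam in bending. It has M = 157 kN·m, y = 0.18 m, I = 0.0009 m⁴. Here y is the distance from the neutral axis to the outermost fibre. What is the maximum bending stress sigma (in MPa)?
Model: a beam in bending, so sigma = (M·y) / I.
Convert to SI units:
  M = 157 kN·m = 157000 N·m
Substitute:
  sigma = (157000 × 0.18) / 0.0009
  sigma = 3.14 × 10⁷ Pa
Convert: sigma = 3.14 × 10⁷ Pa = 31.4 MPa
Final answer: sigma = 31.4 MPa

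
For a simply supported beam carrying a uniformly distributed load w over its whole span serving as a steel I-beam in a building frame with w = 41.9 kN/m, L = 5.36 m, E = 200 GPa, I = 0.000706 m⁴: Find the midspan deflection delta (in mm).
Model: a simply supported beam carrying a uniformly distributed load w over its whole span, so delta = (5·w·L^4) / (384·E·I).
Convert to SI units:
  w = 41.9 kN/m = 41900 N/m
  E = 200 GPa = 2 × 10¹¹ Pa
Substitute:
  delta = (5 × 41900 × 5.36^4) / (384 × (2 × 10¹¹) × 0.000706)
  delta = 0.003189 m
Convert: delta = 0.003189 m = 3.189 mm
Final answer: delta = 3.189 mm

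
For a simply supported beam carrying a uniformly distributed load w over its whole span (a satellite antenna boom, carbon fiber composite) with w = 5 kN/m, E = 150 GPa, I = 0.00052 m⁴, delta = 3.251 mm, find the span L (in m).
Model: a simply supported beam carrying a uniformly distributed load w over its whole span, so delta = (5·w·L^4) / (384·E·I).
Solve for L: L = ((384·delta·E·I) / (5·w))^(1/4).
Convert to SI units:
  w = 5 kN/m = 5000 N/m
  E = 150 GPa = 1.5 × 10¹¹ Pa
  delta = 3.251 mm = 0.003251 m
Substitute:
  L = ((384 × 0.003251 × (1.5 × 10¹¹) × 0.00052) / (5 × 5000))^(1/4)
  L = 7.9 m
Final answer: L = 7.9 m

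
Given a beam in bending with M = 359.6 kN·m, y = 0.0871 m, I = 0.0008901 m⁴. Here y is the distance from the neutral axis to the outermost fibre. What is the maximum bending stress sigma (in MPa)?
Model: a beam in bending, so sigma = (M·y) / I.
Convert to SI units:
  M = 359.6 kN·m = 359600 N·m
Substitute:
  sigma = (359600 × 0.0871) / 0.0008901
  sigma = 3.519 × 10⁷ Pa
Convert: sigma = 3.519 × 10⁷ Pa = 35.19 MPa
Final answer: sigma = 35.19 MPa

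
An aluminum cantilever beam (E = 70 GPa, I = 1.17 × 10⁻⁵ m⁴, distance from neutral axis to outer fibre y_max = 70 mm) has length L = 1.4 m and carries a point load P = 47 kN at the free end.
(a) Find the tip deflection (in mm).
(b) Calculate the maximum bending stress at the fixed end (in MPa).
(a) Tip deflection of a cantilever with an end point load: δ = P·L^3 / (3·E·I). Convert P = 47 kN = 47000 N, E = 70 GPa = 7 × 10¹⁰ Pa.
  δ = (47000 × 1.4^3) / (3 × (7 × 10¹⁰) × (1.17 × 10⁻⁵)) = 0.05249 m = 52.49 mm
(b) Maximum bending moment at the fixed end: M = P·L = 47000 × 1.4 = 65800 N·m. Convert y_max = 70 mm = 0.07 m.
  σ = M·y_max / I = (65800 × 0.07) / (1.17 × 10⁻⁵) = 3.937 × 10⁸ Pa = 393.7 MPa
Final answer: (a) δ = 52.49 mm, (b) σ = 393.7 MPa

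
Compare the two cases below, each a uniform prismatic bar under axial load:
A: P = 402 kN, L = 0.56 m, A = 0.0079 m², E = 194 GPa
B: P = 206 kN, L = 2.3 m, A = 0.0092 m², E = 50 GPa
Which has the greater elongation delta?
Model: a uniform prismatic bar under axial load, so delta = (P·L) / (A·E) (SI units).
  A: delta = (402000 × 0.56) / (0.0079 × (1.94 × 10¹¹)) = 0.0001469 m = 0.1469 mm
  B: delta = (206000 × 2.3) / (0.0092 × (5 × 10¹⁰)) = 0.00103 m = 1.03 mm
1.03 mm > 0.1469 mm, so B is larger.
Final answer: B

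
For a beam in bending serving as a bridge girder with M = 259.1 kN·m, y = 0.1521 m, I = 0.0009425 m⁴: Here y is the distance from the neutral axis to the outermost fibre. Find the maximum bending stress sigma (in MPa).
Model: a beam in bending, so sigma = (M·y) / I.
Convert to SI units:
  M = 259.1 kN·m = 259100 N·m
Substitute:
  sigma = (259100 × 0.1521) / 0.0009425
  sigma = 4.181 × 10⁷ Pa
Convert: sigma = 4.181 × 10⁷ Pa = 41.81 MPa
Final answer: sigma = 41.81 MPa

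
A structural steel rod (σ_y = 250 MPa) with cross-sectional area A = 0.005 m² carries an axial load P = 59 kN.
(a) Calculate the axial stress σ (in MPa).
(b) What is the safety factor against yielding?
(a) Axial stress σ = P/A. Convert P = 59 kN = 59000 N.
  σ = 59000 / 0.005 = 1.18 × 10⁷ Pa = 11.8 MPa
(b) Safety factor SF = σ_y/σ = 250 / 11.8 = 21.19
Final answer: (a) σ = 11.8 MPa, (b) SF = 21.19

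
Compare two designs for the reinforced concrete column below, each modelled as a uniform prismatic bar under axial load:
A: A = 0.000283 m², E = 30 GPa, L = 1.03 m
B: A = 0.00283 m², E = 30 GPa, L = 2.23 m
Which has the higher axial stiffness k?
Model: a uniform prismatic bar under axial load, so k = (A·E) / L (SI units).
  A: k = (0.000283 × (3 × 10¹⁰)) / 1.03 = 8.243 × 10⁶ N/m = 8.243 MN/m
  B: k = (0.00283 × (3 × 10¹⁰)) / 2.23 = 3.807 × 10⁷ N/m = 38.07 MN/m
38.07 MN/m > 8.243 MN/m, so B is larger.
Final answer: B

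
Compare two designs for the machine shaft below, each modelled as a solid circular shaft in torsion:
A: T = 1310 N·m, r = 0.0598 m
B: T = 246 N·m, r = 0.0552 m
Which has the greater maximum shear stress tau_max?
Model: a solid circular shaft in torsion, so tau_max = (2·T) / (π·r^3) (SI units).
  A: tau_max = (2 × 1310) / (π × 0.0598^3) = 3.9 × 10⁶ Pa = 3.9 MPa
  B: tau_max = (2 × 246) / (π × 0.0552^3) = 931100 Pa = 0.9311 MPa
3.9 MPa > 0.9311 MPa, so A is larger.
Final answer: A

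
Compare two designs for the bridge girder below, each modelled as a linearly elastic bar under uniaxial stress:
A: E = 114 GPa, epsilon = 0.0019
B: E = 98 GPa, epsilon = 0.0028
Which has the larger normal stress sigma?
Model: a linearly elastic bar under uniaxial stress, so sigma = E·epsilon (SI units).
  A: sigma = (1.14 × 10¹¹) × 0.0019 = 2.166 × 10⁸ Pa = 216.6 MPa
  B: sigma = (9.8 × 10¹⁰) × 0.0028 = 2.744 × 10⁸ Pa = 274.4 MPa
274.4 MPa > 216.6 MPa, so B is larger.
Final answer: B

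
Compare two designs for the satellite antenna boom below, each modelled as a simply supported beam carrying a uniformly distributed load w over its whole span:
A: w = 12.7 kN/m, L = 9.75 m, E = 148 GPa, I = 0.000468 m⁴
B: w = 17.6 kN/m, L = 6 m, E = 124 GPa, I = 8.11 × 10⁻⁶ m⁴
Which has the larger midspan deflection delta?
Model: a simply supported beam carrying a uniformly distributed load w over its whole span, so delta = (5·w·L^4) / (384·E·I) (SI units).
  A: delta = (5 × 12700 × 9.75^4) / (384 × (1.48 × 10¹¹) × 0.000468) = 0.02158 m = 21.58 mm
  B: delta = (5 × 17600 × 6^4) / (384 × (1.24 × 10¹¹) × (8.11 × 10⁻⁶)) = 0.2953 m = 295.3 mm
295.3 mm > 21.58 mm, so B is larger.
Final answer: B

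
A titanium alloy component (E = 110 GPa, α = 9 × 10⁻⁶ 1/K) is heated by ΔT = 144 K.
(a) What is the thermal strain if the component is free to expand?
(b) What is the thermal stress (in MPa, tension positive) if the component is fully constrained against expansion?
(a) Free thermal strain ε_th = α·ΔT = (9 × 10⁻⁶) × 144 = 0.001296
(b) Fully constrained, the expansion is suppressed, so σ = -E·α·ΔT. Convert E = 110 GPa = 1.1 × 10¹¹ Pa.
  σ = -(1.1 × 10¹¹) × (9 × 10⁻⁶) × 144 = -1.426 × 10⁸ Pa = -142.6 MPa (compressive)
Final answer: (a) ε_th = 0.001296, (b) σ = -142.6 MPa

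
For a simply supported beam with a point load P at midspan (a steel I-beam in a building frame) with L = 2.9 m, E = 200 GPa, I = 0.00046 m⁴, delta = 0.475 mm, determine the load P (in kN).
Model: a simply supported beam with a point load P at midspan, so delta = (P·L^3) / (48·E·I).
Solve for P: P = (48·delta·E·I) / L^3.
Convert to SI units:
  E = 200 GPa = 2 × 10¹¹ Pa
  delta = 0.475 mm = 0.000475 m
Substitute:
  P = (48 × 0.000475 × (2 × 10¹¹) × 0.00046) / 2.9^3
  P = 86010 N
Convert: P = 86010 N = 86.01 kN
Final answer: P = 86.01 kN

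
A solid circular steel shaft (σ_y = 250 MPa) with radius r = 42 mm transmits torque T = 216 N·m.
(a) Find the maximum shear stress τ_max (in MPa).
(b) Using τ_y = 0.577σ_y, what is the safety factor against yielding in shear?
(a) For a solid circular shaft, τ_max = T·r/J with J = π·r^4/2, i.e. τ_max = 2·T / (π·r^3). Convert r = 42 mm = 0.042 m.
  τ_max = (2 × 216) / (π × 0.042^3) = 1.856 × 10⁶ Pa = 1.856 MPa
(b) τ_y = 0.577 × 250 = 144.25 MPa
  SF = τ_y/τ_max = 144.25 / 1.856 = 77.72
Final answer: (a) τ_max = 1.856 MPa, (b) SF = 77.72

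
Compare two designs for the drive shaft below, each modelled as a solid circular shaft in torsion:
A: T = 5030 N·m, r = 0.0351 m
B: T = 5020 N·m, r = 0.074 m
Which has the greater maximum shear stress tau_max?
Model: a solid circular shaft in torsion, so tau_max = (2·T) / (π·r^3) (SI units).
  A: tau_max = (2 × 5030) / (π × 0.0351^3) = 7.405 × 10⁷ Pa = 74.05 MPa
  B: tau_max = (2 × 5020) / (π × 0.074^3) = 7.887 × 10⁶ Pa = 7.887 MPa
74.05 MPa > 7.887 MPa, so A is larger.
Final answer: A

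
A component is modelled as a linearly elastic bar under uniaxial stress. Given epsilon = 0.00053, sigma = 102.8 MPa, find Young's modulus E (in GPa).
Model: a linearly elastic bar under uniaxial stress, so sigma = E·epsilon.
Solve for E: E = sigma / epsilon.
Convert to SI units:
  sigma = 102.8 MPa = 1.028 × 10⁸ Pa
Substitute:
  E = (1.028 × 10⁸) / 0.00053
  E = 1.94 × 10¹¹ Pa
Convert: E = 1.94 × 10¹¹ Pa = 194 GPa
Final answer: E = 194 GPa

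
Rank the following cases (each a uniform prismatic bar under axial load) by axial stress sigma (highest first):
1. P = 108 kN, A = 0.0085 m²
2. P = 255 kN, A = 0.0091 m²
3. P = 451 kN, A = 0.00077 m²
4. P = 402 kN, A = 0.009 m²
Model: a uniform prismatic bar under axial load, so sigma = P / A (SI units).
  Case 1: sigma = 108000 / 0.0085 = 1.271 × 10⁷ Pa = 12.71 MPa
  Case 2: sigma = 255000 / 0.0091 = 2.802 × 10⁷ Pa = 28.02 MPa
  Case 3: sigma = 451000 / 0.00077 = 5.857 × 10⁸ Pa = 585.7 MPa
  Case 4: sigma = 402000 / 0.009 = 4.467 × 10⁷ Pa = 44.67 MPa
Ordering: 585.7 MPa (case 3) > 44.67 MPa (case 4) > 28.02 MPa (case 2) > 12.71 MPa (case 1)
Final answer: 3, 4, 2, 1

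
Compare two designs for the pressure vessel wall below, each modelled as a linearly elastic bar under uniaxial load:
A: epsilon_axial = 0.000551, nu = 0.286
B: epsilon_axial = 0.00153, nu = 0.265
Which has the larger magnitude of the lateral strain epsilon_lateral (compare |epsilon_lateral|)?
Model: a linearly elastic bar under uniaxial load, so epsilon_lateral = -nu·epsilon_axial (SI units).
  A: epsilon_lateral = -(0.286 × 0.000551) = -0.0001576
  B: epsilon_lateral = -(0.265 × 0.00153) = -0.0004055
|epsilon_lateral|: A = 0.0001576, B = 0.0004055, so B is larger in magnitude.
Final answer: B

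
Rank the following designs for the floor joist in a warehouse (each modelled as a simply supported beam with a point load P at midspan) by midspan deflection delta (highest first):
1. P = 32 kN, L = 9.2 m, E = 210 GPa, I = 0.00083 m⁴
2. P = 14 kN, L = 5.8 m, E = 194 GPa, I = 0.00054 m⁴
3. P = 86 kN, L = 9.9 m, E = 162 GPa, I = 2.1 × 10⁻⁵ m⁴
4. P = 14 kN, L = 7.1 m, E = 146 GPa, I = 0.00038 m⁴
Model: a simply supported beam with a point load P at midspan, so delta = (P·L^3) / (48·E·I) (SI units).
  Case 1: delta = (32000 × 9.2^3) / (48 × (2.1 × 10¹¹) × 0.00083) = 0.002978 m = 2.978 mm
  Case 2: delta = (14000 × 5.8^3) / (48 × (1.94 × 10¹¹) × 0.00054) = 0.0005432 m = 0.5432 mm
  Case 3: delta = (86000 × 9.9^3) / (48 × (1.62 × 10¹¹) × (2.1 × 10⁻⁵)) = 0.511 m = 511 mm
  Case 4: delta = (14000 × 7.1^3) / (48 × (1.46 × 10¹¹) × 0.00038) = 0.001882 m = 1.882 mm
Ordering: 511 mm (case 3) > 2.978 mm (case 1) > 1.882 mm (case 4) > 0.5432 mm (case 2)
Final answer: 3, 1, 4, 2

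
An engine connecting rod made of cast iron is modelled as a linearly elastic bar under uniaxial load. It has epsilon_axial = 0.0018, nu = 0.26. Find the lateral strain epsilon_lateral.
Model: a linearly elastic bar under uniaxial load, so epsilon_lateral = -nu·epsilon_axial.
Substitute:
  epsilon_lateral = -(0.26 × 0.0018)
  epsilon_lateral = -0.000468
Final answer: epsilon_lateral = -0.000468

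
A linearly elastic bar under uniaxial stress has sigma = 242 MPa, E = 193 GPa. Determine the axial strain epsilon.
Model: a linearly elastic bar under uniaxial stress, so epsilon = sigma / E.
Convert to SI units:
  sigma = 242 MPa = 2.42 × 10⁸ Pa
  E = 193 GPa = 1.93 × 10¹¹ Pa
Substitute:
  epsilon = (2.42 × 10⁸) / (1.93 × 10¹¹)
  epsilon = 0.001254
Final answer: epsilon = 0.001254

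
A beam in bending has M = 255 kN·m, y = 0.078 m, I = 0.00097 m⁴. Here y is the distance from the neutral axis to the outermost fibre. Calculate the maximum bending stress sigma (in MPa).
Model: a beam in bending, so sigma = (M·y) / I.
Convert to SI units:
  M = 255 kN·m = 255000 N·m
Substitute:
  sigma = (255000 × 0.078) / 0.00097
  sigma = 2.051 × 10⁷ Pa
Convert: sigma = 2.051 × 10⁷ Pa = 20.51 MPa
Final answer: sigma = 20.51 MPa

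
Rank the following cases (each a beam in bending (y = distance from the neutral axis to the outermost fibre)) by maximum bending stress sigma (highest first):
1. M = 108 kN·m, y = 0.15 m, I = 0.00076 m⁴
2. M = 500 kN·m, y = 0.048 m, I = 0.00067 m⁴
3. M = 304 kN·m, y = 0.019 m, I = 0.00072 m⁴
Model: a beam in bending (y = distance from the neutral axis to the outermost fibre), so sigma = (M·y) / I (SI units).
  Case 1: sigma = (108000 × 0.15) / 0.00076 = 2.132 × 10⁷ Pa = 21.32 MPa
  Case 2: sigma = (500000 × 0.048) / 0.00067 = 3.582 × 10⁷ Pa = 35.82 MPa
  Case 3: sigma = (304000 × 0.019) / 0.00072 = 8.022 × 10⁶ Pa = 8.022 MPa
Ordering: 35.82 MPa (case 2) > 21.32 MPa (case 1) > 8.022 MPa (case 3)
Final answer: 2, 1, 3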